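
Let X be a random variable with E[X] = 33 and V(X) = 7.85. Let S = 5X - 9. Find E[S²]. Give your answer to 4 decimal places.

E[5X - 9] = 5·33 − 9 = 156
V(5X - 9) = (5)²·7.85 = 196.25
E[S²] = V(S) + (E[S])² = 196.25 + (156)² = 24532.25

24532.2500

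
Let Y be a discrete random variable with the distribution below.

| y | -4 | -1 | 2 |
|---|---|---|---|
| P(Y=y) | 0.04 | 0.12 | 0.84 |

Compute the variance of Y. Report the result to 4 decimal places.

E[Y] = (-4)(0.04) + (-1)(0.12) + (2)(0.84) = 1.4
E[Y²] = (-4)²(0.04) + (-1)²(0.12) + (2)²(0.84) = 4.12
Var(Y) = E[Y²] − (E[Y])² = 4.12 − (1.4)² = 2.16

2.1600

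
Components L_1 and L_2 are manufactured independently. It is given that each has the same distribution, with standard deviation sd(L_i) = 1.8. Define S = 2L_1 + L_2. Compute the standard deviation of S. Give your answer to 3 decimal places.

4.025

var(L_i) = (1.8)² = 3.24
By independence, var(S) = (2)²var(L_1) + (1)²var(L_2)
= (2)²·3.24 + (1)²·3.24 = 16.2
sd(S) = √16.2 ≈ 4.025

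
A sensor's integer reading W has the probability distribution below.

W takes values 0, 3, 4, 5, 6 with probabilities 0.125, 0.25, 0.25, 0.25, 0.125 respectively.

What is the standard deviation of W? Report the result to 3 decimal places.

1.714

E[W] = (0)(0.125) + (3)(0.25) + (4)(0.25) + (5)(0.25) + (6)(0.125) = 3.75
E[W²] = (0)²(0.125) + (3)²(0.25) + (4)²(0.25) + (5)²(0.25) + (6)²(0.125) = 17
Var(W) = E[W²] − (E[W])² = 17 − (3.75)² = 2.9375
sd(W) = √2.9375 ≈ 1.714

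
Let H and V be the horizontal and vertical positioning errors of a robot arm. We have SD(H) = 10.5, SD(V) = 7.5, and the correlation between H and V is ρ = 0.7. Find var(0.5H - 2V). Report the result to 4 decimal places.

142.3125

var(H) = (10.5)² = 110.25;  var(V) = (7.5)² = 56.25
Cov(H,V) = ρ·SD(H)·SD(V) = 0.7·10.5·7.5 = 55.125
var(0.5H - 2V) = (0.5)²·var(H) + (-2)²·var(V) + 2·(0.5)·(-2)·Cov(H,V)
= 0.25·110.25 + 4·56.25 + -2·55.125 = 142.3125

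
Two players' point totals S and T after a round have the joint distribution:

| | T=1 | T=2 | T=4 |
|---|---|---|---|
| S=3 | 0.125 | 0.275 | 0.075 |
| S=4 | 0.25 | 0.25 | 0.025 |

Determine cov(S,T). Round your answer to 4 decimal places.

-0.1081

E[S] = 3.525,  E[T] = 1.825
E[ST] = 6.325
cov(S,T) = E[ST] − E[S]E[T] = 6.325 − (3.525)(1.825) = -0.108125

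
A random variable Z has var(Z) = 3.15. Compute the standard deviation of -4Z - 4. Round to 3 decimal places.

var(-4Z - 4) = (-4)²·3.15 = 50.4
SD(-4Z - 4) = √50.4 ≈ 7.099

7.099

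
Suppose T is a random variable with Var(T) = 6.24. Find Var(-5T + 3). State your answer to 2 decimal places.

156.00

Var(-5T + 3) = (-5)²·Var(T) = 25·6.24 = 156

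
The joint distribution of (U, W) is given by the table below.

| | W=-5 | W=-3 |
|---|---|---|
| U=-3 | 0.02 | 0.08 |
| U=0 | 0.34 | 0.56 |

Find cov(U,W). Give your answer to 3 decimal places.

-0.096

E[U] = -0.3,  E[W] = -3.72
E[UW] = 1.02
cov(U,W) = E[UW] − E[U]E[W] = 1.02 − (-0.3)(-3.72) = -0.096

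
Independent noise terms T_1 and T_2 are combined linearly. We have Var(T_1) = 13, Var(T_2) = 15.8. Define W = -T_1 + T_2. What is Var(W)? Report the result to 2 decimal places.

28.80

By independence, Var(W) = (-1)²Var(T_1) + (1)²Var(T_2)
= (-1)²·13 + (1)²·15.8 = 28.8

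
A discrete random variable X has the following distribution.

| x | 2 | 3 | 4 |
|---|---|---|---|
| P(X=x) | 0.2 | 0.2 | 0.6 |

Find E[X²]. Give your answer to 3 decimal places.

E[X²] = (2)²(0.2) + (3)²(0.2) + (4)²(0.6) = 12.2

12.200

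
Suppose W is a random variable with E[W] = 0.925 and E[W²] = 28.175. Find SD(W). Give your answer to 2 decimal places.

5.23

V(W) = 28.175 − (0.925)² = 27.319375
SD(W) = √27.319375 ≈ 5.23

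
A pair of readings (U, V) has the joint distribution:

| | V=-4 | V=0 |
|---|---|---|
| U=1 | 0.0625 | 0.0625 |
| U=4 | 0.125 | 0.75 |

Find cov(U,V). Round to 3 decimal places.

E[U] = 3.625,  E[V] = -0.75
E[UV] = -2.25
cov(U,V) = E[UV] − E[U]E[V] = -2.25 − (3.625)(-0.75) = 0.46875

0.469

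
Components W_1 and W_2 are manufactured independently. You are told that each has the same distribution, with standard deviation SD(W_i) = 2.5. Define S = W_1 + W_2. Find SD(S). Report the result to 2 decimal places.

3.54

V(W_i) = (2.5)² = 6.25
By independence, V(S) = (1)²V(W_1) + (1)²V(W_2)
= (1)²·6.25 + (1)²·6.25 = 12.5
SD(S) = √12.5 ≈ 3.54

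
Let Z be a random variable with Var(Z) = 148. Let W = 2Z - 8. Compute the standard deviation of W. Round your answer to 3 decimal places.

Var(2Z - 8) = (2)²·148 = 592
sd(W) = √592 ≈ 24.331

24.331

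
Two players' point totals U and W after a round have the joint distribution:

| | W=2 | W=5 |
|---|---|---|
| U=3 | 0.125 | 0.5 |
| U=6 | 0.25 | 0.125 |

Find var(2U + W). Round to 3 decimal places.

6.609

E[U] = 4.125,  E[W] = 3.875,  E[UW] = 15
var(U) = 19.125 − (4.125)² = 2.109375;  var(W) = 17.125 − (3.875)² = 2.109375
Cov(U,W) = 15 − (4.125)(3.875) = -0.984375
var(2U + W) = (2)²·2.109375 + (1)²·2.109375 + 2·(2)·(1)·-0.984375 = 6.609375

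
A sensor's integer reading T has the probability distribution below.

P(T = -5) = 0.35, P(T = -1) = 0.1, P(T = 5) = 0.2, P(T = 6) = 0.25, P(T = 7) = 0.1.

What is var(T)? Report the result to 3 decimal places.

25.928

E[T] = (-5)(0.35) + (-1)(0.1) + (5)(0.2) + (6)(0.25) + (7)(0.1) = 1.35
E[T²] = (-5)²(0.35) + (-1)²(0.1) + (5)²(0.2) + (6)²(0.25) + (7)²(0.1) = 27.75
var(T) = E[T²] − (E[T])² = 27.75 − (1.35)² = 25.9275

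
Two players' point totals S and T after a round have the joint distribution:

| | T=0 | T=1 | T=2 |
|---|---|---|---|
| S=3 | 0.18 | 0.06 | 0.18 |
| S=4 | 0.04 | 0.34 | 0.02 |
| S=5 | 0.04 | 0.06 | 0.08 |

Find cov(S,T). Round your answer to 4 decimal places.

E[S] = 3.76,  E[T] = 1.02
E[ST] = 3.88
cov(S,T) = E[ST] − E[S]E[T] = 3.88 − (3.76)(1.02) = 0.0448

0.0448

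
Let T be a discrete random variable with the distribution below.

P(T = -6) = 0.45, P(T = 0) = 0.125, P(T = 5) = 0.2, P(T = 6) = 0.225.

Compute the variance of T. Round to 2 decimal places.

29.18

E[T] = (-6)(0.45) + (0)(0.125) + (5)(0.2) + (6)(0.225) = -0.35
E[T²] = (-6)²(0.45) + (0)²(0.125) + (5)²(0.2) + (6)²(0.225) = 29.3
var(T) = E[T²] − (E[T])² = 29.3 − (-0.35)² = 29.1775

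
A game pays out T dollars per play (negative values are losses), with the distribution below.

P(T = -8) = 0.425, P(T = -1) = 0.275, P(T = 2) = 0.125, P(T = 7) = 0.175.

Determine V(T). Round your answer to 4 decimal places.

E[T] = (-8)(0.425) + (-1)(0.275) + (2)(0.125) + (7)(0.175) = -2.2
E[T²] = (-8)²(0.425) + (-1)²(0.275) + (2)²(0.125) + (7)²(0.175) = 36.55
V(T) = E[T²] − (E[T])² = 36.55 − (-2.2)² = 31.71

31.7100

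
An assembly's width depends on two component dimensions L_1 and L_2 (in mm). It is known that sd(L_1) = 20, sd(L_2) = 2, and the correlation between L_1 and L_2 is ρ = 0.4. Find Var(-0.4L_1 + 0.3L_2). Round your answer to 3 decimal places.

60.520

Var(L_1) = (20)² = 400;  Var(L_2) = (2)² = 4
Cov(L_1,L_2) = ρ·sd(L_1)·sd(L_2) = 0.4·20·2 = 16
Var(-0.4L_1 + 0.3L_2) = (-0.4)²·Var(L_1) + (0.3)²·Var(L_2) + 2·(-0.4)·(0.3)·Cov(L_1,L_2)
= 0.16·400 + 0.09·4 + -0.24·16 = 60.52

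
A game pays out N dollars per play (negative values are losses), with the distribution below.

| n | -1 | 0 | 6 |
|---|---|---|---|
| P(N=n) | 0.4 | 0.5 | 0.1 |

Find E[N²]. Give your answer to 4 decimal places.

4.0000

E[N²] = (-1)²(0.4) + (0)²(0.5) + (6)²(0.1) = 4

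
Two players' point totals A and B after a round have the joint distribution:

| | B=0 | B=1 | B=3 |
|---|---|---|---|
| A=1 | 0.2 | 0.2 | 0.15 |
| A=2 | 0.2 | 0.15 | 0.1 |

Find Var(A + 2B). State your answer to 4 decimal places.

E[A] = 1.45,  E[B] = 1.1,  E[AB] = 1.55
Var(A) = 2.35 − (1.45)² = 0.2475;  Var(B) = 2.6 − (1.1)² = 1.39
cov(A,B) = 1.55 − (1.45)(1.1) = -0.045
Var(A + 2B) = (1)²·0.2475 + (2)²·1.39 + 2·(1)·(2)·-0.045 = 5.6275

5.6275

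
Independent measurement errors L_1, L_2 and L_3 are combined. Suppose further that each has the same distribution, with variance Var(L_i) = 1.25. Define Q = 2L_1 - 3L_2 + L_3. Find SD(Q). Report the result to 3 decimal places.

By independence, Var(Q) = (2)²Var(L_1) + (-3)²Var(L_2) + (1)²Var(L_3)
= (2)²·1.25 + (-3)²·1.25 + (1)²·1.25 = 17.5
SD(Q) = √17.5 ≈ 4.183

4.183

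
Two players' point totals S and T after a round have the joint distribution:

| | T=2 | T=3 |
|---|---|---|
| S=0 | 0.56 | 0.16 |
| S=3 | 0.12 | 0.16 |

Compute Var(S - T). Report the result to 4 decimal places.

1.6096

E[S] = 0.84,  E[T] = 2.32,  E[ST] = 2.16
Var(S) = 2.52 − (0.84)² = 1.8144;  Var(T) = 5.6 − (2.32)² = 0.2176
cov(S,T) = 2.16 − (0.84)(2.32) = 0.2112
Var(S - T) = (1)²·1.8144 + (-1)²·0.2176 + 2·(1)·(-1)·0.2112 = 1.6096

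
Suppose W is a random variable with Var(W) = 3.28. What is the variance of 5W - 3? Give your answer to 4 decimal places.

82.0000

Var(5W - 3) = (5)²·Var(W) = 25·3.28 = 82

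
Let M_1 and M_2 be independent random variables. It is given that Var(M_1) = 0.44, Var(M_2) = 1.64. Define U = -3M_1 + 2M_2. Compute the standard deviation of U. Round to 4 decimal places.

3.2435

By independence, Var(U) = (-3)²Var(M_1) + (2)²Var(M_2)
= (-3)²·0.44 + (2)²·1.64 = 10.52
σ(U) = √10.52 ≈ 3.2435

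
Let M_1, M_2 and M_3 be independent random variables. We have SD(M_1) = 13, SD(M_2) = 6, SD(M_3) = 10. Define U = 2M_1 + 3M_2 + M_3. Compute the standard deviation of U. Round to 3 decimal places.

33.166

var(M_1) = 169, var(M_2) = 36, var(M_3) = 100
By independence, var(U) = (2)²var(M_1) + (3)²var(M_2) + (1)²var(M_3)
= (2)²·169 + (3)²·36 + (1)²·100 = 1100
SD(U) = √1100 ≈ 33.166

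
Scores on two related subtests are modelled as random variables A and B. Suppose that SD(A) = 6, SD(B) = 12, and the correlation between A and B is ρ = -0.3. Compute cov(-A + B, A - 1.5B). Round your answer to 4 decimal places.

-306.0000

Var(A) = (6)² = 36;  Var(B) = (12)² = 144
cov(A,B) = ρ·SD(A)·SD(B) = -0.3·6·12 = -21.6
cov(-A + B, A - 1.5B) = (-1)(1)Var(A) + (1)(-1.5)Var(B) + [(-1)(-1.5) + (1)(1)]cov(A,B)
= -1·36 + -1.5·144 + 2.5·-21.6 = -306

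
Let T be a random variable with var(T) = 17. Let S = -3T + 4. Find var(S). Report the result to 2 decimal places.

153.00

var(-3T + 4) = (-3)²·var(T) = 9·17 = 153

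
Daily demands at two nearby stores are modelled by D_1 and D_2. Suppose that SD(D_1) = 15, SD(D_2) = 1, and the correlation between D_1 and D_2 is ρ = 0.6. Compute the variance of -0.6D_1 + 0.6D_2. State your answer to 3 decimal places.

V(D_1) = (15)² = 225;  V(D_2) = (1)² = 1
Cov(D_1,D_2) = ρ·SD(D_1)·SD(D_2) = 0.6·15·1 = 9
V(-0.6D_1 + 0.6D_2) = (-0.6)²·V(D_1) + (0.6)²·V(D_2) + 2·(-0.6)·(0.6)·Cov(D_1,D_2)
= 0.36·225 + 0.36·1 + -0.72·9 = 74.88

74.880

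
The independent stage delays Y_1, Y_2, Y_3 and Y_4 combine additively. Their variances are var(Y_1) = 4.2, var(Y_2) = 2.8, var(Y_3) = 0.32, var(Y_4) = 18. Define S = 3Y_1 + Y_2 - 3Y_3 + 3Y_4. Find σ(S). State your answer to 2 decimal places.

14.33

By independence, var(S) = (3)²var(Y_1) + (1)²var(Y_2) + (-3)²var(Y_3) + (3)²var(Y_4)
= (3)²·4.2 + (1)²·2.8 + (-3)²·0.32 + (3)²·18 = 205.48
σ(S) = √205.48 ≈ 14.33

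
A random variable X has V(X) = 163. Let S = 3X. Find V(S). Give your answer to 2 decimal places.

1467.00

V(3X) = (3)²·V(X) = 9·163 = 1467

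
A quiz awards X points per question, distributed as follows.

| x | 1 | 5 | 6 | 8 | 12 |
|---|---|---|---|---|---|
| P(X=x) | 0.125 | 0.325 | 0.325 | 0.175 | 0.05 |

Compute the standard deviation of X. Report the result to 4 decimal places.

E[X] = (1)(0.125) + (5)(0.325) + (6)(0.325) + (8)(0.175) + (12)(0.05) = 5.7
E[X²] = (1)²(0.125) + (5)²(0.325) + (6)²(0.325) + (8)²(0.175) + (12)²(0.05) = 38.35
var(X) = E[X²] − (E[X])² = 38.35 − (5.7)² = 5.86
SD(X) = √5.86 ≈ 2.4207

2.4207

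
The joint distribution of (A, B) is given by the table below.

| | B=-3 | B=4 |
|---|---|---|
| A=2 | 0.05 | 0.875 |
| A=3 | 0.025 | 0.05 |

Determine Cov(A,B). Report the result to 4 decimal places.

-0.1356

E[A] = 2.075,  E[B] = 3.475
E[AB] = 7.075
Cov(A,B) = E[AB] − E[A]E[B] = 7.075 − (2.075)(3.475) = -0.135625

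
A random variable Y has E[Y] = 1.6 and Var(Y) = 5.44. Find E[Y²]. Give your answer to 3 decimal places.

8.000

E[Y²] = Var(Y) + (E[Y])² = 5.44 + (1.6)² = 8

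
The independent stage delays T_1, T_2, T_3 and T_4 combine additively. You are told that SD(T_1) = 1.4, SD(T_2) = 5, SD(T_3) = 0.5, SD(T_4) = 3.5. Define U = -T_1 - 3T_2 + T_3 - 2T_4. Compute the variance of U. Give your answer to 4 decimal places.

276.2100

Var(T_1) = 1.96, Var(T_2) = 25, Var(T_3) = 0.25, Var(T_4) = 12.25
By independence, Var(U) = (-1)²Var(T_1) + (-3)²Var(T_2) + (1)²Var(T_3) + (-2)²Var(T_4)
= (-1)²·1.96 + (-3)²·25 + (1)²·0.25 + (-2)²·12.25 = 276.21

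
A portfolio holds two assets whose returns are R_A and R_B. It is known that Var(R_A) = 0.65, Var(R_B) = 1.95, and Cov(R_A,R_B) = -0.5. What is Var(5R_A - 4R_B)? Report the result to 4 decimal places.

67.4500

Var(5R_A - 4R_B) = (5)²·Var(R_A) + (-4)²·Var(R_B) + 2·(5)·(-4)·Cov(R_A,R_B)
= 25·0.65 + 16·1.95 + -40·-0.5 = 67.45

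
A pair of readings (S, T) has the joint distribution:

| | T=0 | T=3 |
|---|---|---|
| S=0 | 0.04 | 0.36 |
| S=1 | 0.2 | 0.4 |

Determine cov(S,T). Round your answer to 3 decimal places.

E[S] = 0.6,  E[T] = 2.28
E[ST] = 1.2
cov(S,T) = E[ST] − E[S]E[T] = 1.2 − (0.6)(2.28) = -0.168

-0.168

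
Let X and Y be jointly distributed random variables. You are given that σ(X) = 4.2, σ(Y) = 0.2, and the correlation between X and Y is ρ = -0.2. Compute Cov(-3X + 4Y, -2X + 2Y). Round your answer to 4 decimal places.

108.5120

var(X) = (4.2)² = 17.64;  var(Y) = (0.2)² = 0.04
Cov(X,Y) = ρ·σ(X)·σ(Y) = -0.2·4.2·0.2 = -0.168
Cov(-3X + 4Y, -2X + 2Y) = (-3)(-2)var(X) + (4)(2)var(Y) + [(-3)(2) + (4)(-2)]Cov(X,Y)
= 6·17.64 + 8·0.04 + -14·-0.168 = 108.512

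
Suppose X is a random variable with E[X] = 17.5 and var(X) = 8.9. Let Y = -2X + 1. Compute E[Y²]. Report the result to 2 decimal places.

1191.60

E[-2X + 1] = -2·17.5 + 1 = -34
var(-2X + 1) = (-2)²·8.9 = 35.6
E[Y²] = var(Y) + (E[Y])² = 35.6 + (-34)² = 1191.6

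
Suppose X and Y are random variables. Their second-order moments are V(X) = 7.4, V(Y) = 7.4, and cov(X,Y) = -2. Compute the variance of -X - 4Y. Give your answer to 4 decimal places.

109.8000

V(-X - 4Y) = (-1)²·V(X) + (-4)²·V(Y) + 2·(-1)·(-4)·cov(X,Y)
= 1·7.4 + 16·7.4 + 8·-2 = 109.8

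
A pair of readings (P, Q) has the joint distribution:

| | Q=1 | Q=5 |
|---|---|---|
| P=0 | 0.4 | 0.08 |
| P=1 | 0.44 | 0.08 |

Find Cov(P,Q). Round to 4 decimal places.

E[P] = 0.52,  E[Q] = 1.64
E[PQ] = 0.84
Cov(P,Q) = E[PQ] − E[P]E[Q] = 0.84 − (0.52)(1.64) = -0.0128

-0.0128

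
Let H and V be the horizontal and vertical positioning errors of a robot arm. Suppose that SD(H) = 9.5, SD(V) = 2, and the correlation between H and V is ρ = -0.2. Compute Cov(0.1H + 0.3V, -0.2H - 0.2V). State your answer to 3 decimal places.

var(H) = (9.5)² = 90.25;  var(V) = (2)² = 4
Cov(H,V) = ρ·SD(H)·SD(V) = -0.2·9.5·2 = -3.8
Cov(0.1H + 0.3V, -0.2H - 0.2V) = (0.1)(-0.2)var(H) + (0.3)(-0.2)var(V) + [(0.1)(-0.2) + (0.3)(-0.2)]Cov(H,V)
= -0.02·90.25 + -0.06·4 + -0.08·-3.8 = -1.741

-1.741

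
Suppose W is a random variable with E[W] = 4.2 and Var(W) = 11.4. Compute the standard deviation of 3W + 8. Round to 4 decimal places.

10.1292

Var(3W + 8) = (3)²·11.4 = 102.6
σ(3W + 8) = √102.6 ≈ 10.1292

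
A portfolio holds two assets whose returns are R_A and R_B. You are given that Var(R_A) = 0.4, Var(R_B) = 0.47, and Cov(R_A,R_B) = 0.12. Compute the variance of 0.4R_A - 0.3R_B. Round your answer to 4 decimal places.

Var(0.4R_A - 0.3R_B) = (0.4)²·Var(R_A) + (-0.3)²·Var(R_B) + 2·(0.4)·(-0.3)·Cov(R_A,R_B)
= 0.16·0.4 + 0.09·0.47 + -0.24·0.12 = 0.0775

0.0775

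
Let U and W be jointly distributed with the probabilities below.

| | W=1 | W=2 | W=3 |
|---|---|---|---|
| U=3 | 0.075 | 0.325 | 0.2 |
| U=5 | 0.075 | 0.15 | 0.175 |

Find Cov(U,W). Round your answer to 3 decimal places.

0.020

E[U] = 3.8,  E[W] = 2.225
E[UW] = 8.475
Cov(U,W) = E[UW] − E[U]E[W] = 8.475 − (3.8)(2.225) = 0.02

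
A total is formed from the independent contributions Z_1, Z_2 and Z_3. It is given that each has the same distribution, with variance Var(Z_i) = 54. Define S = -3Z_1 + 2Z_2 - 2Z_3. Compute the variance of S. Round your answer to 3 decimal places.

918.000

By independence, Var(S) = (-3)²Var(Z_1) + (2)²Var(Z_2) + (-2)²Var(Z_3)
= (-3)²·54 + (2)²·54 + (-2)²·54 = 918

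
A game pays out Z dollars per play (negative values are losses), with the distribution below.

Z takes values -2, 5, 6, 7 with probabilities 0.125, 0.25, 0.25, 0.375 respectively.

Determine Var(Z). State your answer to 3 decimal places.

7.859

E[Z] = (-2)(0.125) + (5)(0.25) + (6)(0.25) + (7)(0.375) = 5.125
E[Z²] = (-2)²(0.125) + (5)²(0.25) + (6)²(0.25) + (7)²(0.375) = 34.125
Var(Z) = E[Z²] − (E[Z])² = 34.125 − (5.125)² = 7.859375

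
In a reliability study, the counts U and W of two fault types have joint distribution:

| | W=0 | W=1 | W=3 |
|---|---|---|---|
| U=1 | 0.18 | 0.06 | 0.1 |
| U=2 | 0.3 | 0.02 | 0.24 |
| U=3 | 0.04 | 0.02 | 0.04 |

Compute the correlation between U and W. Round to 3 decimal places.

0.089

E[U] = 1.76,  E[W] = 1.24
E[UW] = 2.26
cov(U,W) = E[UW] − E[U]E[W] = 2.26 − (1.76)(1.24) = 0.0776
Var(U) = 0.3824,  Var(W) = 1.9824
ρ = 0.0776 / √(0.3824·1.9824) ≈ 0.089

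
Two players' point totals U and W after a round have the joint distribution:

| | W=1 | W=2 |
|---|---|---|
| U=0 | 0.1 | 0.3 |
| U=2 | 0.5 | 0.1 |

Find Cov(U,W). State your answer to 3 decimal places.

E[U] = 1.2,  E[W] = 1.4
E[UW] = 1.4
Cov(U,W) = E[UW] − E[U]E[W] = 1.4 − (1.2)(1.4) = -0.28

-0.280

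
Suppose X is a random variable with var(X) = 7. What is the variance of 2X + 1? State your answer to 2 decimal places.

28.00

var(2X + 1) = (2)²·var(X) = 4·7 = 28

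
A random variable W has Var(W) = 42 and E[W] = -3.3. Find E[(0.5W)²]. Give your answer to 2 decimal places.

E[0.5W] = 0.5·-3.3 = -1.65
Var(0.5W) = (0.5)²·42 = 10.5
E[(0.5W)²] = Var((0.5W)) + (E[(0.5W)])² = 10.5 + (-1.65)² = 13.2225

13.22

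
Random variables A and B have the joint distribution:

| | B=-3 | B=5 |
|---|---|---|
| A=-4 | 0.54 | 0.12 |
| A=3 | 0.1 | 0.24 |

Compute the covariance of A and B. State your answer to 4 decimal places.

E[A] = -1.62,  E[B] = -0.12
E[AB] = 6.78
Cov(A,B) = E[AB] − E[A]E[B] = 6.78 − (-1.62)(-0.12) = 6.5856

6.5856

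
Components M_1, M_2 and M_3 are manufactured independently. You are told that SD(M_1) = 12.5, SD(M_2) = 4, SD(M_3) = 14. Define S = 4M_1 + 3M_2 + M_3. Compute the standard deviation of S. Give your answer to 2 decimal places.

Var(M_1) = 156.25, Var(M_2) = 16, Var(M_3) = 196
By independence, Var(S) = (4)²Var(M_1) + (3)²Var(M_2) + (1)²Var(M_3)
= (4)²·156.25 + (3)²·16 + (1)²·196 = 2840
SD(S) = √2840 ≈ 53.29

53.29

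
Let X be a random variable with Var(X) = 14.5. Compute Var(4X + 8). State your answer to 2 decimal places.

232.00

Var(4X + 8) = (4)²·Var(X) = 16·14.5 = 232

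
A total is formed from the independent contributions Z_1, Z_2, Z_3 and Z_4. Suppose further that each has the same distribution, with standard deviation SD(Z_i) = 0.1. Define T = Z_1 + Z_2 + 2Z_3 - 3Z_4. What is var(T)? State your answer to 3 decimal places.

0.150

var(Z_i) = (0.1)² = 0.01
By independence, var(T) = (1)²var(Z_1) + (1)²var(Z_2) + (2)²var(Z_3) + (-3)²var(Z_4)
= (1)²·0.01 + (1)²·0.01 + (2)²·0.01 + (-3)²·0.01 = 0.15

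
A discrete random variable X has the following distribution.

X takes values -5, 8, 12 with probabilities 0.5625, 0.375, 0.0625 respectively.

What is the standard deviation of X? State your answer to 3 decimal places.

E[X] = (-5)(0.5625) + (8)(0.375) + (12)(0.0625) = 0.9375
E[X²] = (-5)²(0.5625) + (8)²(0.375) + (12)²(0.0625) = 47.0625
Var(X) = E[X²] − (E[X])² = 47.0625 − (0.9375)² = 46.18359375
sd(X) = √46.18359375 ≈ 6.796

6.796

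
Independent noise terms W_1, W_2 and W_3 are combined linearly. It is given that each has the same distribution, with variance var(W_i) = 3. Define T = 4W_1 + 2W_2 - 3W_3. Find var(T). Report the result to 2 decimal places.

87.00

By independence, var(T) = (4)²var(W_1) + (2)²var(W_2) + (-3)²var(W_3)
= (4)²·3 + (2)²·3 + (-3)²·3 = 87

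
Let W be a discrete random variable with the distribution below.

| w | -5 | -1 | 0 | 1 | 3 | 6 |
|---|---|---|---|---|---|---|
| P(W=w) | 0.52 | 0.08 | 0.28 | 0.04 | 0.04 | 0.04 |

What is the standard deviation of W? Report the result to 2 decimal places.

3.12

E[W] = (-5)(0.52) + (-1)(0.08) + (0)(0.28) + (1)(0.04) + (3)(0.04) + (6)(0.04) = -2.28
E[W²] = (-5)²(0.52) + (-1)²(0.08) + (0)²(0.28) + (1)²(0.04) + (3)²(0.04) + (6)²(0.04) = 14.92
Var(W) = E[W²] − (E[W])² = 14.92 − (-2.28)² = 9.7216
σ(W) = √9.7216 ≈ 3.12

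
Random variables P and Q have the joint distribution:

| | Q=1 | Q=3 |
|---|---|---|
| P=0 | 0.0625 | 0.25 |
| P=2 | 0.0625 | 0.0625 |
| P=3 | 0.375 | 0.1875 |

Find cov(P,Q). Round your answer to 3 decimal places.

E[P] = 1.9375,  E[Q] = 2
E[PQ] = 3.3125
cov(P,Q) = E[PQ] − E[P]E[Q] = 3.3125 − (1.9375)(2) = -0.5625

-0.563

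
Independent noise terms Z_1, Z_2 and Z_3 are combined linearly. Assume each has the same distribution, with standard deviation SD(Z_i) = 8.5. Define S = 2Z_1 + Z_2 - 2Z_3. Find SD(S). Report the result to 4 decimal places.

25.5000

Var(Z_i) = (8.5)² = 72.25
By independence, Var(S) = (2)²Var(Z_1) + (1)²Var(Z_2) + (-2)²Var(Z_3)
= (2)²·72.25 + (1)²·72.25 + (-2)²·72.25 = 650.25
SD(S) = √650.25 ≈ 25.5000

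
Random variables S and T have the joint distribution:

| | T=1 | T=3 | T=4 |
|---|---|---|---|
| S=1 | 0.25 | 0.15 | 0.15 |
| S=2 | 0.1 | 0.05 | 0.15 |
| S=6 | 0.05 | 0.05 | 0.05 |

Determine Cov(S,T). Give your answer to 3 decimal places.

0.173

E[S] = 2.05,  E[T] = 2.55
E[ST] = 5.4
Cov(S,T) = E[ST] − E[S]E[T] = 5.4 − (2.05)(2.55) = 0.1725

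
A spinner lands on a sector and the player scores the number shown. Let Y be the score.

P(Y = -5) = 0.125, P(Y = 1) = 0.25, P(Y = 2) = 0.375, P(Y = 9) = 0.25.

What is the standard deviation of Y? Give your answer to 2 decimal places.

4.27

E[Y] = (-5)(0.125) + (1)(0.25) + (2)(0.375) + (9)(0.25) = 2.625
E[Y²] = (-5)²(0.125) + (1)²(0.25) + (2)²(0.375) + (9)²(0.25) = 25.125
var(Y) = E[Y²] − (E[Y])² = 25.125 − (2.625)² = 18.234375
SD(Y) = √18.234375 ≈ 4.27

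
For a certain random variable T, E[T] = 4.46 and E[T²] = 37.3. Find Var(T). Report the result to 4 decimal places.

17.4084

Var(T) = 37.3 − (4.46)² = 17.4084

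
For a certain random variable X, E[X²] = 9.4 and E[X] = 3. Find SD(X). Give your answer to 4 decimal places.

Var(X) = 9.4 − (3)² = 0.4
SD(X) = √0.4 ≈ 0.6325

0.6325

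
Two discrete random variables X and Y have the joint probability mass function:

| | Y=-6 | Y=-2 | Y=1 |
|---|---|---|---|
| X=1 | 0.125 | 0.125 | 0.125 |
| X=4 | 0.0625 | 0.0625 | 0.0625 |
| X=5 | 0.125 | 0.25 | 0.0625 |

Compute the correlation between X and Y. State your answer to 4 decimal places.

E[X] = 3.3125,  E[Y] = -2.5
E[XY] = -8.5625
Cov(X,Y) = E[XY] − E[X]E[Y] = -8.5625 − (3.3125)(-2.5) = -0.28125
Var(X) = 3.33984375,  Var(Y) = 7
ρ = -0.28125 / √(3.33984375·7) ≈ -0.0582

-0.0582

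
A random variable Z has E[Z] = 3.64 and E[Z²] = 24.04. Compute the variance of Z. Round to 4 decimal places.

10.7904

Var(Z) = 24.04 − (3.64)² = 10.7904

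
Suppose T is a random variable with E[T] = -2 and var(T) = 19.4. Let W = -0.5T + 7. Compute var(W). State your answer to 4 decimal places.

var(-0.5T + 7) = (-0.5)²·var(T) = 0.25·19.4 = 4.85

4.8500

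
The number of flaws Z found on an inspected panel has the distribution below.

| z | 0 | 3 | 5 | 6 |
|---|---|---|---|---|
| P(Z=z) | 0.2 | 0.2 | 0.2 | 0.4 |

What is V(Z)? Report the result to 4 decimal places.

5.2000

E[Z] = (0)(0.2) + (3)(0.2) + (5)(0.2) + (6)(0.4) = 4
E[Z²] = (0)²(0.2) + (3)²(0.2) + (5)²(0.2) + (6)²(0.4) = 21.2
V(Z) = E[Z²] − (E[Z])² = 21.2 − (4)² = 5.2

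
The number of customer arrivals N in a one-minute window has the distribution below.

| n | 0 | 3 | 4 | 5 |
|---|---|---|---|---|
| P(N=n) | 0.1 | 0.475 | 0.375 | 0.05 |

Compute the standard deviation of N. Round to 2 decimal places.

1.20

E[N] = (0)(0.1) + (3)(0.475) + (4)(0.375) + (5)(0.05) = 3.175
E[N²] = (0)²(0.1) + (3)²(0.475) + (4)²(0.375) + (5)²(0.05) = 11.525
var(N) = E[N²] − (E[N])² = 11.525 − (3.175)² = 1.444375
sd(N) = √1.444375 ≈ 1.20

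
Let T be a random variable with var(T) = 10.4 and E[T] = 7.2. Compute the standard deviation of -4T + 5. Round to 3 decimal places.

12.900

var(-4T + 5) = (-4)²·10.4 = 166.4
σ(-4T + 5) = √166.4 ≈ 12.900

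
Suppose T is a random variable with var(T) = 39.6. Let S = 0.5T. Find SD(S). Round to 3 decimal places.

var(0.5T) = (0.5)²·39.6 = 9.9
SD(S) = √9.9 ≈ 3.146

3.146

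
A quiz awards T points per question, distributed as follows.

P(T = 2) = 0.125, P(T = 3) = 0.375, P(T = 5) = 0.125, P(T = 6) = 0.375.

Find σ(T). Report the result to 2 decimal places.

1.56

E[T] = (2)(0.125) + (3)(0.375) + (5)(0.125) + (6)(0.375) = 4.25
E[T²] = (2)²(0.125) + (3)²(0.375) + (5)²(0.125) + (6)²(0.375) = 20.5
V(T) = E[T²] − (E[T])² = 20.5 − (4.25)² = 2.4375
σ(T) = √2.4375 ≈ 1.56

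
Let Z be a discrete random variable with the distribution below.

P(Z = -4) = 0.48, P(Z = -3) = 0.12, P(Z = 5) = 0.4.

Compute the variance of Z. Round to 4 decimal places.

18.6816

E[Z] = (-4)(0.48) + (-3)(0.12) + (5)(0.4) = -0.28
E[Z²] = (-4)²(0.48) + (-3)²(0.12) + (5)²(0.4) = 18.76
Var(Z) = E[Z²] − (E[Z])² = 18.76 − (-0.28)² = 18.6816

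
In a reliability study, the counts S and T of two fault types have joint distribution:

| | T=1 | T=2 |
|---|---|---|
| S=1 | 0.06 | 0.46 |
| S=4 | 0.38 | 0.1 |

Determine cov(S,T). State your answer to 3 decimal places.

E[S] = 2.44,  E[T] = 1.56
E[ST] = 3.3
cov(S,T) = E[ST] − E[S]E[T] = 3.3 − (2.44)(1.56) = -0.5064

-0.506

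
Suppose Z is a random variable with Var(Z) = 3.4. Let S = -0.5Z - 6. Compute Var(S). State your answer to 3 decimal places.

Var(-0.5Z - 6) = (-0.5)²·Var(Z) = 0.25·3.4 = 0.85

0.850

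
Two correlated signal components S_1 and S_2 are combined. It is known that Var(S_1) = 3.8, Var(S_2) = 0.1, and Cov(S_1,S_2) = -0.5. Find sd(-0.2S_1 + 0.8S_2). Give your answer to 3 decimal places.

Var(-0.2S_1 + 0.8S_2) = (-0.2)²·Var(S_1) + (0.8)²·Var(S_2) + 2·(-0.2)·(0.8)·Cov(S_1,S_2)
= 0.04·3.8 + 0.64·0.1 + -0.32·-0.5 = 0.376
sd(-0.2S_1 + 0.8S_2) = √0.376 ≈ 0.613

0.613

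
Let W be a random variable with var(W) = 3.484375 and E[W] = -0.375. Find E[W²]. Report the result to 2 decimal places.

3.63

E[W²] = var(W) + (E[W])² = 3.484375 + (-0.375)² = 3.625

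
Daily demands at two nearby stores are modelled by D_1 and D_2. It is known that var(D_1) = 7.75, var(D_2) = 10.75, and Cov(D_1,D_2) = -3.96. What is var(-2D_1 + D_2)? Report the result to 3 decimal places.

57.590

var(-2D_1 + D_2) = (-2)²·var(D_1) + (1)²·var(D_2) + 2·(-2)·(1)·Cov(D_1,D_2)
= 4·7.75 + 1·10.75 + -4·-3.96 = 57.59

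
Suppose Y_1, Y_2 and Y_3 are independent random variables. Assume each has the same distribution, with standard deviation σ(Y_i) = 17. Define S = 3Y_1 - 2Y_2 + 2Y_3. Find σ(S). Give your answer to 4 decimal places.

70.0928

Var(Y_i) = (17)² = 289
By independence, Var(S) = (3)²Var(Y_1) + (-2)²Var(Y_2) + (2)²Var(Y_3)
= (3)²·289 + (-2)²·289 + (2)²·289 = 4913
σ(S) = √4913 ≈ 70.0928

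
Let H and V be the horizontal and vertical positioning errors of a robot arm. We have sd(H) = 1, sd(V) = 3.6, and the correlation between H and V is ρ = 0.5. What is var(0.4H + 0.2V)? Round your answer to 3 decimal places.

0.966

var(H) = (1)² = 1;  var(V) = (3.6)² = 12.96
cov(H,V) = ρ·sd(H)·sd(V) = 0.5·1·3.6 = 1.8
var(0.4H + 0.2V) = (0.4)²·var(H) + (0.2)²·var(V) + 2·(0.4)·(0.2)·cov(H,V)
= 0.16·1 + 0.04·12.96 + 0.16·1.8 = 0.9664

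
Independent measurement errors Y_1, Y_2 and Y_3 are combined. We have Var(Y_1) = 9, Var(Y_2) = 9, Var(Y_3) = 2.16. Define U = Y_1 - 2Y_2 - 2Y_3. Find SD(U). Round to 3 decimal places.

7.324

By independence, Var(U) = (1)²Var(Y_1) + (-2)²Var(Y_2) + (-2)²Var(Y_3)
= (1)²·9 + (-2)²·9 + (-2)²·2.16 = 53.64
SD(U) = √53.64 ≈ 7.324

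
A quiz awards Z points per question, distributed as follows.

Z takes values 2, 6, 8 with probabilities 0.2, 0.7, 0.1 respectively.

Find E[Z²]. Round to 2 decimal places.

32.40

E[Z²] = (2)²(0.2) + (6)²(0.7) + (8)²(0.1) = 32.4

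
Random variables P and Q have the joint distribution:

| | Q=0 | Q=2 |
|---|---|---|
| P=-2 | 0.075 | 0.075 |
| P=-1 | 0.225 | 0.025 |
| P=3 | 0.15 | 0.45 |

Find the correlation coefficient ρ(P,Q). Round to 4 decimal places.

0.4526

E[P] = 1.25,  E[Q] = 1.1
E[PQ] = 2.35
cov(P,Q) = E[PQ] − E[P]E[Q] = 2.35 − (1.25)(1.1) = 0.975
V(P) = 4.6875,  V(Q) = 0.99
ρ = 0.975 / √(4.6875·0.99) ≈ 0.4526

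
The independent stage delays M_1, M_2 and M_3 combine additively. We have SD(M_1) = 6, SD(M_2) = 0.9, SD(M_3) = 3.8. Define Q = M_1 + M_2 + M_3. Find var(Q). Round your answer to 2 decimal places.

51.25

var(M_1) = 36, var(M_2) = 0.81, var(M_3) = 14.44
By independence, var(Q) = (1)²var(M_1) + (1)²var(M_2) + (1)²var(M_3)
= (1)²·36 + (1)²·0.81 + (1)²·14.44 = 51.25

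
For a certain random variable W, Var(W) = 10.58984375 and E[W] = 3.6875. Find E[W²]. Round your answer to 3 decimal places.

24.188

E[W²] = Var(W) + (E[W])² = 10.58984375 + (3.6875)² = 24.1875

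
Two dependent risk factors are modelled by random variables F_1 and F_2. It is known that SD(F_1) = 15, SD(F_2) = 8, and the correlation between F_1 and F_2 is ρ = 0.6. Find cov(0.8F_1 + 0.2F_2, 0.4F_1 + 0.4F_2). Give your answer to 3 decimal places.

V(F_1) = (15)² = 225;  V(F_2) = (8)² = 64
cov(F_1,F_2) = ρ·SD(F_1)·SD(F_2) = 0.6·15·8 = 72
cov(0.8F_1 + 0.2F_2, 0.4F_1 + 0.4F_2) = (0.8)(0.4)V(F_1) + (0.2)(0.4)V(F_2) + [(0.8)(0.4) + (0.2)(0.4)]cov(F_1,F_2)
= 0.32·225 + 0.08·64 + 0.4·72 = 105.92

105.920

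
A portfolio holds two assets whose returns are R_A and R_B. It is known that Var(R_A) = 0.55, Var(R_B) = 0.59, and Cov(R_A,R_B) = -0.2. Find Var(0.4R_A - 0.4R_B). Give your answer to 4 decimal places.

0.2464

Var(0.4R_A - 0.4R_B) = (0.4)²·Var(R_A) + (-0.4)²·Var(R_B) + 2·(0.4)·(-0.4)·Cov(R_A,R_B)
= 0.16·0.55 + 0.16·0.59 + -0.32·-0.2 = 0.2464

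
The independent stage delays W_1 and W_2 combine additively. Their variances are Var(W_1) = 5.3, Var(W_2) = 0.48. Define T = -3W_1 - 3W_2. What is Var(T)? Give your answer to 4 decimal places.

52.0200

By independence, Var(T) = (-3)²Var(W_1) + (-3)²Var(W_2)
= (-3)²·5.3 + (-3)²·0.48 = 52.02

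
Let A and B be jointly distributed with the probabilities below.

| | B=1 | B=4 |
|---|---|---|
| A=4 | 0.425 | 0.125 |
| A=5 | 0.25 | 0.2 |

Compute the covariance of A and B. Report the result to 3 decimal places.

0.161

E[A] = 4.45,  E[B] = 1.975
E[AB] = 8.95
Cov(A,B) = E[AB] − E[A]E[B] = 8.95 − (4.45)(1.975) = 0.16125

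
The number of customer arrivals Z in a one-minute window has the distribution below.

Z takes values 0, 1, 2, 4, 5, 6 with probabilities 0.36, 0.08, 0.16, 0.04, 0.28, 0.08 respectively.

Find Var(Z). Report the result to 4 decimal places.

5.2864

E[Z] = (0)(0.36) + (1)(0.08) + (2)(0.16) + (4)(0.04) + (5)(0.28) + (6)(0.08) = 2.44
E[Z²] = (0)²(0.36) + (1)²(0.08) + (2)²(0.16) + (4)²(0.04) + (5)²(0.28) + (6)²(0.08) = 11.24
Var(Z) = E[Z²] − (E[Z])² = 11.24 − (2.44)² = 5.2864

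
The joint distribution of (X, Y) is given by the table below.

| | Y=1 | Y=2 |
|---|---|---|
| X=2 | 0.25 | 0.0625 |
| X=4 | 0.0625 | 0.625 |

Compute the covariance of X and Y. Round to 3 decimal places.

E[X] = 3.375,  E[Y] = 1.6875
E[XY] = 6
Cov(X,Y) = E[XY] − E[X]E[Y] = 6 − (3.375)(1.6875) = 0.3046875

0.305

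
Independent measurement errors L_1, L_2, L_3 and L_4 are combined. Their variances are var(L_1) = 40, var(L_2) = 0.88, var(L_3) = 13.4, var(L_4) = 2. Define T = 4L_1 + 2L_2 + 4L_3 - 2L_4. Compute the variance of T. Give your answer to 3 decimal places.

By independence, var(T) = (4)²var(L_1) + (2)²var(L_2) + (4)²var(L_3) + (-2)²var(L_4)
= (4)²·40 + (2)²·0.88 + (4)²·13.4 + (-2)²·2 = 865.92

865.920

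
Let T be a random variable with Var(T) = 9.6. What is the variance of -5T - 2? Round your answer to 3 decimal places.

Var(-5T - 2) = (-5)²·Var(T) = 25·9.6 = 240

240.000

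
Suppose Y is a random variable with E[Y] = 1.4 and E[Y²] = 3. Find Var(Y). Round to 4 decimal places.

1.0400

Var(Y) = 3 − (1.4)² = 1.04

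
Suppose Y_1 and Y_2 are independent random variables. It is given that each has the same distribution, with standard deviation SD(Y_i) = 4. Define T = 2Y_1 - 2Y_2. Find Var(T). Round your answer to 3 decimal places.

Var(Y_i) = (4)² = 16
By independence, Var(T) = (2)²Var(Y_1) + (-2)²Var(Y_2)
= (2)²·16 + (-2)²·16 = 128

128.000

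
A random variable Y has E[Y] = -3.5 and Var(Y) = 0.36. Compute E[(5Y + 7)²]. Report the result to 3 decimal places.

E[5Y + 7] = 5·-3.5 + 7 = -10.5
Var(5Y + 7) = (5)²·0.36 = 9
E[(5Y + 7)²] = Var((5Y + 7)) + (E[(5Y + 7)])² = 9 + (-10.5)² = 119.25

119.250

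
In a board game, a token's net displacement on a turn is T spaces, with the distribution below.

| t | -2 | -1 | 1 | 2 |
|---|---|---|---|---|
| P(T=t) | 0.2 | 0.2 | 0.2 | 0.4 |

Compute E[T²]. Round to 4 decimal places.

2.8000

E[T²] = (-2)²(0.2) + (-1)²(0.2) + (1)²(0.2) + (2)²(0.4) = 2.8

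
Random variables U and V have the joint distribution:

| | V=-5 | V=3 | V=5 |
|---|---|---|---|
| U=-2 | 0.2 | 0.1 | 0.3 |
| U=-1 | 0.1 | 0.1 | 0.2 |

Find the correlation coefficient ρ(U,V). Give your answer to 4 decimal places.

0.0745

E[U] = -1.6,  E[V] = 1.6
E[UV] = -2.4
cov(U,V) = E[UV] − E[U]E[V] = -2.4 − (-1.6)(1.6) = 0.16
Var(U) = 0.24,  Var(V) = 19.24
ρ = 0.16 / √(0.24·19.24) ≈ 0.0745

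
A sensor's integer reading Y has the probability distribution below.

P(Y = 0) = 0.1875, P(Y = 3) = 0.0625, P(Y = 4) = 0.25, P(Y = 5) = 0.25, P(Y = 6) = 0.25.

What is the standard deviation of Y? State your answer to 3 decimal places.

E[Y] = (0)(0.1875) + (3)(0.0625) + (4)(0.25) + (5)(0.25) + (6)(0.25) = 3.9375
E[Y²] = (0)²(0.1875) + (3)²(0.0625) + (4)²(0.25) + (5)²(0.25) + (6)²(0.25) = 19.8125
var(Y) = E[Y²] − (E[Y])² = 19.8125 − (3.9375)² = 4.30859375
σ(Y) = √4.30859375 ≈ 2.076

2.076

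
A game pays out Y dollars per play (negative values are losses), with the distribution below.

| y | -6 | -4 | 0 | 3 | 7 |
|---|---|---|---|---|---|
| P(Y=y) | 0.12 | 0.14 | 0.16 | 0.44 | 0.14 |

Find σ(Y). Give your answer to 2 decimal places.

4.04

E[Y] = (-6)(0.12) + (-4)(0.14) + (0)(0.16) + (3)(0.44) + (7)(0.14) = 1.02
E[Y²] = (-6)²(0.12) + (-4)²(0.14) + (0)²(0.16) + (3)²(0.44) + (7)²(0.14) = 17.38
V(Y) = E[Y²] − (E[Y])² = 17.38 − (1.02)² = 16.3396
σ(Y) = √16.3396 ≈ 4.04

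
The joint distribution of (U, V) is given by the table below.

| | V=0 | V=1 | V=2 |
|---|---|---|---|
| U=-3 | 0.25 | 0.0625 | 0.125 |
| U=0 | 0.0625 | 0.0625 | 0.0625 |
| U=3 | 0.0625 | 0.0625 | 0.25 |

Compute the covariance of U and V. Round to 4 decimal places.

E[U] = -0.1875,  E[V] = 1.0625
E[UV] = 0.75
Cov(U,V) = E[UV] − E[U]E[V] = 0.75 − (-0.1875)(1.0625) = 0.94921875

0.9492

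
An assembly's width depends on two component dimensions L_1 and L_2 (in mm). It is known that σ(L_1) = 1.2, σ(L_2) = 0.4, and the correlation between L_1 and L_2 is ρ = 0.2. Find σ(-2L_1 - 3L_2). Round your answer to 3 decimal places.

Var(L_1) = (1.2)² = 1.44;  Var(L_2) = (0.4)² = 0.16
Cov(L_1,L_2) = ρ·σ(L_1)·σ(L_2) = 0.2·1.2·0.4 = 0.096
Var(-2L_1 - 3L_2) = (-2)²·Var(L_1) + (-3)²·Var(L_2) + 2·(-2)·(-3)·Cov(L_1,L_2)
= 4·1.44 + 9·0.16 + 12·0.096 = 8.352
σ(-2L_1 - 3L_2) = √8.352 ≈ 2.890

2.890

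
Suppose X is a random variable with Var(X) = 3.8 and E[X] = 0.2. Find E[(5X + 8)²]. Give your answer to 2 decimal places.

176.00

E[5X + 8] = 5·0.2 + 8 = 9
Var(5X + 8) = (5)²·3.8 = 95
E[(5X + 8)²] = Var((5X + 8)) + (E[(5X + 8)])² = 95 + (9)² = 176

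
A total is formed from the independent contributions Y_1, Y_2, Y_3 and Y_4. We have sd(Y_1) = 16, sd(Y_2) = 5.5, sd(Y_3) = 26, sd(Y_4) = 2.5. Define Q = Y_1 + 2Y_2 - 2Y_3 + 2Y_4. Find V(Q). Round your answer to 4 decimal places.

V(Y_1) = 256, V(Y_2) = 30.25, V(Y_3) = 676, V(Y_4) = 6.25
By independence, V(Q) = (1)²V(Y_1) + (2)²V(Y_2) + (-2)²V(Y_3) + (2)²V(Y_4)
= (1)²·256 + (2)²·30.25 + (-2)²·676 + (2)²·6.25 = 3106

3106.0000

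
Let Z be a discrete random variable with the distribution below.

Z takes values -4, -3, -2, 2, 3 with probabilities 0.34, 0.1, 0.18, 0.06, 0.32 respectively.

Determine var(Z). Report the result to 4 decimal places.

E[Z] = (-4)(0.34) + (-3)(0.1) + (-2)(0.18) + (2)(0.06) + (3)(0.32) = -0.94
E[Z²] = (-4)²(0.34) + (-3)²(0.1) + (-2)²(0.18) + (2)²(0.06) + (3)²(0.32) = 10.18
var(Z) = E[Z²] − (E[Z])² = 10.18 − (-0.94)² = 9.2964

9.2964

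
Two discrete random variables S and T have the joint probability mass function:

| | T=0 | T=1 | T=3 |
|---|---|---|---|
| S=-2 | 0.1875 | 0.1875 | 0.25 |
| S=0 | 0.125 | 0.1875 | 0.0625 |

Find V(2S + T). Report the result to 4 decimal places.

E[S] = -1.25,  E[T] = 1.3125,  E[ST] = -1.875
V(S) = 2.5 − (-1.25)² = 0.9375;  V(T) = 3.1875 − (1.3125)² = 1.46484375
Cov(S,T) = -1.875 − (-1.25)(1.3125) = -0.234375
V(2S + T) = (2)²·0.9375 + (1)²·1.46484375 + 2·(2)·(1)·-0.234375 = 4.27734375

4.2773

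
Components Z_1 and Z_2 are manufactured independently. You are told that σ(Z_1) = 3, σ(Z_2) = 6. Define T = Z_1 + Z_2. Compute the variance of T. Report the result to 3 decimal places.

var(Z_1) = 9, var(Z_2) = 36
By independence, var(T) = (1)²var(Z_1) + (1)²var(Z_2)
= (1)²·9 + (1)²·36 = 45

45.000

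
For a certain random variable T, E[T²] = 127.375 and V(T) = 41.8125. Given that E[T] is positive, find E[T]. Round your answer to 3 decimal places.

(E[T])² = E[T²] − V(T) = 127.375 − 41.8125 = 85.5625
E[T] = √85.5625 = 9.25

9.250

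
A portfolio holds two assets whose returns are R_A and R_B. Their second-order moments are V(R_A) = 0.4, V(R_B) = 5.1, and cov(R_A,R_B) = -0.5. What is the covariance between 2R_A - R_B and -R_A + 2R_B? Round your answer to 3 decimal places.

-13.500

cov(2R_A - R_B, -R_A + 2R_B) = (2)(-1)V(R_A) + (-1)(2)V(R_B) + [(2)(2) + (-1)(-1)]cov(R_A,R_B)
= -2·0.4 + -2·5.1 + 5·-0.5 = -13.5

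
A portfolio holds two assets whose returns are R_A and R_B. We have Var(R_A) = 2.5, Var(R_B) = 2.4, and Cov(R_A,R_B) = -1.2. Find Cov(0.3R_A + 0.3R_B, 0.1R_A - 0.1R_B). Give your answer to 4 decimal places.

0.0030

Cov(0.3R_A + 0.3R_B, 0.1R_A - 0.1R_B) = (0.3)(0.1)Var(R_A) + (0.3)(-0.1)Var(R_B) + [(0.3)(-0.1) + (0.3)(0.1)]Cov(R_A,R_B)
= 0.03·2.5 + -0.03·2.4 + 0·-1.2 = 0.003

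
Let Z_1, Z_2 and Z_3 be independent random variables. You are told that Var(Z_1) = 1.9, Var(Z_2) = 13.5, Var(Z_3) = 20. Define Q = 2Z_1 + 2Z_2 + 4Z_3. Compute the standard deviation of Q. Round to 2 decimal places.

19.53

By independence, Var(Q) = (2)²Var(Z_1) + (2)²Var(Z_2) + (4)²Var(Z_3)
= (2)²·1.9 + (2)²·13.5 + (4)²·20 = 381.6
sd(Q) = √381.6 ≈ 19.53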